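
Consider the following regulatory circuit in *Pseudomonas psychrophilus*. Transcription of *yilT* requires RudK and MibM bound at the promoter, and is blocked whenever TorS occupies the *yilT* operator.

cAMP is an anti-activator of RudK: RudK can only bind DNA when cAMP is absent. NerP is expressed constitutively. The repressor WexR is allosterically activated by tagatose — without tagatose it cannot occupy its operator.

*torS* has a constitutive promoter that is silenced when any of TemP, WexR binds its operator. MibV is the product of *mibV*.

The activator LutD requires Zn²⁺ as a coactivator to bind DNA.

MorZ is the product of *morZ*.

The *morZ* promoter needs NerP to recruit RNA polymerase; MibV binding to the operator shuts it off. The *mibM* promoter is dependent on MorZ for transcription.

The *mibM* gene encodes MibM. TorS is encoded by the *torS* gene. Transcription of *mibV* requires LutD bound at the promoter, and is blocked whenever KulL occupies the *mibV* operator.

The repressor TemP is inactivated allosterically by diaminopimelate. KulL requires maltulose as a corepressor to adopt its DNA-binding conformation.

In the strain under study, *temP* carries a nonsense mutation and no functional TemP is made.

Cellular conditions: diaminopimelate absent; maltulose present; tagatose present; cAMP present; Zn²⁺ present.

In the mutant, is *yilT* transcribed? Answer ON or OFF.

cAMP is present, so RudK is inactive.
NerP is produced constitutively and is active.
Zn²⁺ is present, so LutD is active.
Maltulose is present, so KulL is active.
With repressor KulL bound, *mibV* is not transcribed.
So MibV is not produced.
No repressor is bound and NerP is active, so *morZ* is transcribed.
So MorZ is produced and active.
No repressor is bound and MorZ is active, so *mibM* is transcribed.
So MibM is produced and active.
TemP is non-functional in this strain, so it has no effect.
Tagatose is present, so WexR is active.
With repressor WexR bound, *torS* is not transcribed.
So TorS is not produced.
Required activator RudK is absent, so *yilT* is not transcribed.

OFF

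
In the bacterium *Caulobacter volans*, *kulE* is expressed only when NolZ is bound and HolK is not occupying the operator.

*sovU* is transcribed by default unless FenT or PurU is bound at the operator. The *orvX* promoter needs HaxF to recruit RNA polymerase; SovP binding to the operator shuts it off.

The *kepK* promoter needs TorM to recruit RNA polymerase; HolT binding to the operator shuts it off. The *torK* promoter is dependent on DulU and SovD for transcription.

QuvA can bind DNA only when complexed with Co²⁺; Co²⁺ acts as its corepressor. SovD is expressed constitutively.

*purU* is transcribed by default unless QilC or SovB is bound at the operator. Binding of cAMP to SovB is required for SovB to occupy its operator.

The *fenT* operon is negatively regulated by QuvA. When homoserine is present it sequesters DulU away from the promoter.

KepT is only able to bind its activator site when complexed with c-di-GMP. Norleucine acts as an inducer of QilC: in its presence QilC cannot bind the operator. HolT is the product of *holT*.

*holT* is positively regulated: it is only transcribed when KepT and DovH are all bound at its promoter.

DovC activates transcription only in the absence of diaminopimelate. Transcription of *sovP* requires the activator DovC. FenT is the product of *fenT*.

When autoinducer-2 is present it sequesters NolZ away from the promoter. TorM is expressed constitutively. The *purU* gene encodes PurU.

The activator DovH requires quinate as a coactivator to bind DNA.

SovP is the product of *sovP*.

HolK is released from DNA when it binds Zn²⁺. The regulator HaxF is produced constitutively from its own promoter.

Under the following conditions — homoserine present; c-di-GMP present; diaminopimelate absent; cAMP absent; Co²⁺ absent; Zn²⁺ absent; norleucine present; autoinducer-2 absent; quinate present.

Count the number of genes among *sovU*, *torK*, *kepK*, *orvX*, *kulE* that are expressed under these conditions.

0

Co²⁺ is absent, so QuvA is inactive.
With no repressor bound, *fenT* is transcribed.
So FenT is produced and active.
Norleucine is present, so QilC is inactive.
cAMP is absent, so SovB is inactive.
With no repressor bound, *purU* is transcribed.
So PurU is produced and active.
With repressor FenT bound, *sovU* is not transcribed.
→ *sovU* is OFF.
Homoserine is present, so DulU is inactive.
SovD is produced constitutively and is active.
Required activator DulU is absent, so *torK* is not transcribed.
→ *torK* is OFF.
c-di-GMP is present, so KepT is active.
Quinate is present, so DovH is active.
No repressor is bound and KepT and DovH are active, so *holT* is transcribed.
So HolT is produced and active.
TorM is produced constitutively and is active.
With repressor HolT bound, *kepK* is not transcribed.
→ *kepK* is OFF.
Diaminopimelate is absent, so DovC is active.
No repressor is bound and DovC is active, so *sovP* is transcribed.
So SovP is produced and active.
HaxF is produced constitutively and is active.
With repressor SovP bound, *orvX* is not transcribed.
→ *orvX* is OFF.
Autoinducer-2 is absent, so NolZ is active.
Zn²⁺ is absent, so HolK is active.
With repressor HolK bound, *kulE* is not transcribed.
→ *kulE* is OFF.
0 of the 5 genes are transcribed.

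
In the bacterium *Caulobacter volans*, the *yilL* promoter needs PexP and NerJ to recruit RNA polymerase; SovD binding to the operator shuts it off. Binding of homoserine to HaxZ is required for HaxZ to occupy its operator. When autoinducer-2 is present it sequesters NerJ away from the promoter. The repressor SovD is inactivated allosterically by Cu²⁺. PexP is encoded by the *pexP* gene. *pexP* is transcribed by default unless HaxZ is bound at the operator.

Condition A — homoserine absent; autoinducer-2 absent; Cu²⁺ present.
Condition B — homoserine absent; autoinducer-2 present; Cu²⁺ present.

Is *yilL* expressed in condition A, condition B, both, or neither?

A only

Condition A:
Homoserine is absent, so HaxZ is inactive.
With no repressor bound, *pexP* is transcribed.
So PexP is produced and active.
Autoinducer-2 is absent, so NerJ is active.
Cu²⁺ is present, so SovD is inactive.
No repressor is bound and PexP and NerJ are active, so *yilL* is transcribed.
→ *yilL* is ON in A.
Condition B:
Homoserine is absent, so HaxZ is inactive.
With no repressor bound, *pexP* is transcribed.
So PexP is produced and active.
Autoinducer-2 is present, so NerJ is inactive.
Cu²⁺ is present, so SovD is inactive.
Required activator NerJ is absent, so *yilL* is not transcribed.
→ *yilL* is OFF in B.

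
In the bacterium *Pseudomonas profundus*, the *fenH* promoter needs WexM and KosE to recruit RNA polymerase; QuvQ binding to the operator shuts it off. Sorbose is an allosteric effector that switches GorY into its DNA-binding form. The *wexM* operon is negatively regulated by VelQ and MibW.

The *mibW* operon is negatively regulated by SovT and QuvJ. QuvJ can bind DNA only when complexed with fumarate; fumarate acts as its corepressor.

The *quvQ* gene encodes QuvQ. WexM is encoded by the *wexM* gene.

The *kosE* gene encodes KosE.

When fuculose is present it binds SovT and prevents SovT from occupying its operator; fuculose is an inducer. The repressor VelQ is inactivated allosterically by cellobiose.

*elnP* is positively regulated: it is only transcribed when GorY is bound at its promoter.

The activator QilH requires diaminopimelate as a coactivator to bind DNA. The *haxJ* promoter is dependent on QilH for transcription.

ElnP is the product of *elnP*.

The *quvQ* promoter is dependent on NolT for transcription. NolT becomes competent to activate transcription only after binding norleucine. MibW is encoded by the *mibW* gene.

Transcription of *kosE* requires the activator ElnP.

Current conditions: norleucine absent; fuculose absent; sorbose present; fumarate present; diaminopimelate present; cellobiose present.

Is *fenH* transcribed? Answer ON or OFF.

ON

Cellobiose is present, so VelQ is inactive.
Fuculose is absent, so SovT is active.
Fumarate is present, so QuvJ is active.
With repressor SovT bound, *mibW* is not transcribed.
So MibW is not produced.
With no repressor bound, *wexM* is transcribed.
So WexM is produced and active.
Sorbose is present, so GorY is active.
No repressor is bound and GorY is active, so *elnP* is transcribed.
So ElnP is produced and active.
No repressor is bound and ElnP is active, so *kosE* is transcribed.
So KosE is produced and active.
Norleucine is absent, so NolT is inactive.
Required activator NolT is absent, so *quvQ* is not transcribed.
So QuvQ is not produced.
No repressor is bound and WexM and KosE are active, so *fenH* is transcribed.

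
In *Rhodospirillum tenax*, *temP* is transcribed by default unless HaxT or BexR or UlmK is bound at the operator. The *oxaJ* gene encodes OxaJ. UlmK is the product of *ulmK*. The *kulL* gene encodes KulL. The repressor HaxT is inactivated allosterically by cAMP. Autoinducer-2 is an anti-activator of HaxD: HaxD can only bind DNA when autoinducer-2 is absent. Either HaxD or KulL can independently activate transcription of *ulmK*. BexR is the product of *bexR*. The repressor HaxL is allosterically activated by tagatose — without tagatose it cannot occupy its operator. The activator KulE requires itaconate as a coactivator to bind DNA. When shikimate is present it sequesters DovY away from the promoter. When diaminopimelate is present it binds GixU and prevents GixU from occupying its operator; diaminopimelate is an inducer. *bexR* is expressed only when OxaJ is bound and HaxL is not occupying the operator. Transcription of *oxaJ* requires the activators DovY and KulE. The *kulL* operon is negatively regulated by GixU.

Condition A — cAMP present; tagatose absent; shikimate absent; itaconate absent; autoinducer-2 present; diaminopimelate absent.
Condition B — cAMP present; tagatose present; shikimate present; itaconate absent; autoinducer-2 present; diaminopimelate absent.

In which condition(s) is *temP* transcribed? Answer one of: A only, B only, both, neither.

both

Condition A:
cAMP is present, so HaxT is inactive.
Tagatose is absent, so HaxL is inactive.
Shikimate is absent, so DovY is active.
Itaconate is absent, so KulE is inactive.
Required activator KulE is absent, so *oxaJ* is not transcribed.
So OxaJ is not produced.
Required activator OxaJ is absent, so *bexR* is not transcribed.
So BexR is not produced.
Autoinducer-2 is present, so HaxD is inactive.
Diaminopimelate is absent, so GixU is active.
With repressor GixU bound, *kulL* is not transcribed.
So KulL is not produced.
No activator is available at the *ulmK* promoter, so *ulmK* is not transcribed.
So UlmK is not produced.
With no repressor bound, *temP* is transcribed.
→ *temP* is ON in A.
Condition B:
cAMP is present, so HaxT is inactive.
Tagatose is present, so HaxL is active.
Shikimate is present, so DovY is inactive.
Itaconate is absent, so KulE is inactive.
Required activator DovY is absent, so *oxaJ* is not transcribed.
So OxaJ is not produced.
With repressor HaxL bound, *bexR* is not transcribed.
So BexR is not produced.
Autoinducer-2 is present, so HaxD is inactive.
Diaminopimelate is absent, so GixU is active.
With repressor GixU bound, *kulL* is not transcribed.
So KulL is not produced.
No activator is available at the *ulmK* promoter, so *ulmK* is not transcribed.
So UlmK is not produced.
With no repressor bound, *temP* is transcribed.
→ *temP* is ON in B.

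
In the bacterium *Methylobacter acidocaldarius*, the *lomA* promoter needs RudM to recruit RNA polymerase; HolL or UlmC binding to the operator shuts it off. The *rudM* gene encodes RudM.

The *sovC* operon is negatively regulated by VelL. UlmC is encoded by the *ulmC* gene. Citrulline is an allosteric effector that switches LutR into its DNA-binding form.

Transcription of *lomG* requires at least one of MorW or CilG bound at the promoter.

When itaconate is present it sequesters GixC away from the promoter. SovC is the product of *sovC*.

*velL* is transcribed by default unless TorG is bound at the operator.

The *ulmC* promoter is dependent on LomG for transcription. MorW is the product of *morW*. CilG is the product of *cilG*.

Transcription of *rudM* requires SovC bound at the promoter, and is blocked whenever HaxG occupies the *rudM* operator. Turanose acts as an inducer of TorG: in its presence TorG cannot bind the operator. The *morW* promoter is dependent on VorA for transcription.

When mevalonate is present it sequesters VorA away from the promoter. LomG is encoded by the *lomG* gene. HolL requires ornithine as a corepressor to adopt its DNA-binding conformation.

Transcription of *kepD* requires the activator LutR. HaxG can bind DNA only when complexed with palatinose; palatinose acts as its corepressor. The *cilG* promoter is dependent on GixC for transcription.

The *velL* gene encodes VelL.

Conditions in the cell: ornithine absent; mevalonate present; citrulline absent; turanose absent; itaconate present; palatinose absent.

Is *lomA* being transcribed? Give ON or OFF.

Palatinose is absent, so HaxG is inactive.
Turanose is absent, so TorG is active.
With repressor TorG bound, *velL* is not transcribed.
So VelL is not produced.
With no repressor bound, *sovC* is transcribed.
So SovC is produced and active.
No repressor is bound and SovC is active, so *rudM* is transcribed.
So RudM is produced and active.
Ornithine is absent, so HolL is inactive.
Mevalonate is present, so VorA is inactive.
Required activator VorA is absent, so *morW* is not transcribed.
So MorW is not produced.
Itaconate is present, so GixC is inactive.
Required activator GixC is absent, so *cilG* is not transcribed.
So CilG is not produced.
No activator is available at the *lomG* promoter, so *lomG* is not transcribed.
So LomG is not produced.
Required activator LomG is absent, so *ulmC* is not transcribed.
So UlmC is not produced.
No repressor is bound and RudM is active, so *lomA* is transcribed.

ON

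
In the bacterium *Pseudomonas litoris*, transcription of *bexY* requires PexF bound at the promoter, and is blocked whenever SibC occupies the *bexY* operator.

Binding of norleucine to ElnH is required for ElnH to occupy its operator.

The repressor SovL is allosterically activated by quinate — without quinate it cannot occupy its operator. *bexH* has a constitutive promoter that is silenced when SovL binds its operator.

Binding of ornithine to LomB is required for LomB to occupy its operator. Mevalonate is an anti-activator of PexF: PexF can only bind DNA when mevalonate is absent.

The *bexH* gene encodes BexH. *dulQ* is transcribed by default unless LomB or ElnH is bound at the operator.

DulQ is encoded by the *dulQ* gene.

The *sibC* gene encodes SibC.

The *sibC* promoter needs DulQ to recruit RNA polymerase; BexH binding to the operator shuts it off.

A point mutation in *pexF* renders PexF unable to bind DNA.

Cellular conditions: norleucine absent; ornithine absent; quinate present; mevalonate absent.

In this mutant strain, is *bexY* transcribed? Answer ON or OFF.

OFF

Ornithine is absent, so LomB is inactive.
Norleucine is absent, so ElnH is inactive.
With no repressor bound, *dulQ* is transcribed.
So DulQ is produced and active.
Quinate is present, so SovL is active.
With repressor SovL bound, *bexH* is not transcribed.
So BexH is not produced.
No repressor is bound and DulQ is active, so *sibC* is transcribed.
So SibC is produced and active.
PexF is non-functional in this strain, so it has no effect.
With repressor SibC bound, *bexY* is not transcribed.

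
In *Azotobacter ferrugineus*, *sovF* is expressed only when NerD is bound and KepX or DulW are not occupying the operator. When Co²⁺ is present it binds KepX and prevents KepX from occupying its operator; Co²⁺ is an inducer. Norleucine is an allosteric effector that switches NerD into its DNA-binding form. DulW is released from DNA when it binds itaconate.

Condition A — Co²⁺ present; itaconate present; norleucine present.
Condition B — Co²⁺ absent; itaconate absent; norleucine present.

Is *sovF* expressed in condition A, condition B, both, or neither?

A only

Condition A:
Co²⁺ is present, so KepX is inactive.
Itaconate is present, so DulW is inactive.
Norleucine is present, so NerD is active.
No repressor is bound and NerD is active, so *sovF* is transcribed.
→ *sovF* is ON in A.
Condition B:
Co²⁺ is absent, so KepX is active.
Itaconate is absent, so DulW is active.
Norleucine is present, so NerD is active.
With repressor KepX bound, *sovF* is not transcribed.
→ *sovF* is OFF in B.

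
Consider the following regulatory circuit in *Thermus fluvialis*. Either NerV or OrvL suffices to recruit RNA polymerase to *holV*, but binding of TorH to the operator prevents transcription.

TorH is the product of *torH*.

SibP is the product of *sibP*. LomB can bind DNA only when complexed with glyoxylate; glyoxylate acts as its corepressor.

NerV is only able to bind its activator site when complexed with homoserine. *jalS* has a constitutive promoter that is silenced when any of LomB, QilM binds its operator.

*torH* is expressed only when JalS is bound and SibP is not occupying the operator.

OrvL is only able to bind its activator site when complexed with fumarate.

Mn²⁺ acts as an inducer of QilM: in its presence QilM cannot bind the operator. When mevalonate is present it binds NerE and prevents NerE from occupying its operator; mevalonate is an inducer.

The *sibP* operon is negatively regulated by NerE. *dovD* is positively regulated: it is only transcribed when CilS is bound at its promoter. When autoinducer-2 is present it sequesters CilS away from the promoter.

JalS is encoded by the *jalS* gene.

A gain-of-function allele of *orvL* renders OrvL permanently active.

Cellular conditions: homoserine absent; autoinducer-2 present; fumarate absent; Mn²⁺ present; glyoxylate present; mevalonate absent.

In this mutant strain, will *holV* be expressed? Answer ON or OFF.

ON

Homoserine is absent, so NerV is inactive.
OrvL is constitutively active in this strain.
Mevalonate is absent, so NerE is active.
With repressor NerE bound, *sibP* is not transcribed.
So SibP is not produced.
Glyoxylate is present, so LomB is active.
Mn²⁺ is present, so QilM is inactive.
With repressor LomB bound, *jalS* is not transcribed.
So JalS is not produced.
Required activator JalS is absent, so *torH* is not transcribed.
So TorH is not produced.
Activator OrvL is present, so *holV* is transcribed.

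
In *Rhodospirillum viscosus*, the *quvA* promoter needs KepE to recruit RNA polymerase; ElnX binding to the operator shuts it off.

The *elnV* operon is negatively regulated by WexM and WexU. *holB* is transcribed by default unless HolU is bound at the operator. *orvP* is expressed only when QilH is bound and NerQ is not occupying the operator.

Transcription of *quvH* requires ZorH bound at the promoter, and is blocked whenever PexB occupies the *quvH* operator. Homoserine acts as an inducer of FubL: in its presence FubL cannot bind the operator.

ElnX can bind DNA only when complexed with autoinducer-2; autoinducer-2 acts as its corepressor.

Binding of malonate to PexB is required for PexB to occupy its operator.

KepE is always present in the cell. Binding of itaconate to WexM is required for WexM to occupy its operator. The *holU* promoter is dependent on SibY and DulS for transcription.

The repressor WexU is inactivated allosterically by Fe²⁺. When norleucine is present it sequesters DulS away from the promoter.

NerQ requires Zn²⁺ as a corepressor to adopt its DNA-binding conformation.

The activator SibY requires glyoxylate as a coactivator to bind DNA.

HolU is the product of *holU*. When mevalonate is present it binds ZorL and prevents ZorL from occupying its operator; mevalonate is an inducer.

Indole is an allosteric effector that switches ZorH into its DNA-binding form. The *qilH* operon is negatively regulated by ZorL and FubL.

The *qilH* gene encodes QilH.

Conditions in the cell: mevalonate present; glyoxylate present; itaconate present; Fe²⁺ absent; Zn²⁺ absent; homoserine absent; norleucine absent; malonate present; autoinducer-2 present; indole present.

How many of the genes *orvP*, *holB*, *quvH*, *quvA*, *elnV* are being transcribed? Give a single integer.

Mevalonate is present, so ZorL is inactive.
Homoserine is absent, so FubL is active.
With repressor FubL bound, *qilH* is not transcribed.
So QilH is not produced.
Zn²⁺ is absent, so NerQ is inactive.
Required activator QilH is absent, so *orvP* is not transcribed.
→ *orvP* is OFF.
Glyoxylate is present, so SibY is active.
Norleucine is absent, so DulS is active.
No repressor is bound and SibY and DulS are active, so *holU* is transcribed.
So HolU is produced and active.
With repressor HolU bound, *holB* is not transcribed.
→ *holB* is OFF.
Malonate is present, so PexB is active.
Indole is present, so ZorH is active.
With repressor PexB bound, *quvH* is not transcribed.
→ *quvH* is OFF.
Autoinducer-2 is present, so ElnX is active.
KepE is produced constitutively and is active.
With repressor ElnX bound, *quvA* is not transcribed.
→ *quvA* is OFF.
Itaconate is present, so WexM is active.
Fe²⁺ is absent, so WexU is active.
With repressor WexM bound, *elnV* is not transcribed.
→ *elnV* is OFF.
0 of the 5 genes are transcribed.

0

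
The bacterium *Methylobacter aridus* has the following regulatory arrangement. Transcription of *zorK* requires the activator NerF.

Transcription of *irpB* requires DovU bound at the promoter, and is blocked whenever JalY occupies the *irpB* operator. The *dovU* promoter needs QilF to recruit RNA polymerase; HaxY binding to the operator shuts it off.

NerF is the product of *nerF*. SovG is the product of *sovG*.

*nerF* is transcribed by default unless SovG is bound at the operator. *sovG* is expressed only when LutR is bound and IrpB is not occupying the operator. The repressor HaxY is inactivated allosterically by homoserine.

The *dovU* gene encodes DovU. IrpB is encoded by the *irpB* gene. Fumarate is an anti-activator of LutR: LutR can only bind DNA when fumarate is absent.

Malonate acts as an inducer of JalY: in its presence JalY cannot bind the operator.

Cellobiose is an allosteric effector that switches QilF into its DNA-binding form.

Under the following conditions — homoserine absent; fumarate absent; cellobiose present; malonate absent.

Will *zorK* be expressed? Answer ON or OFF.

Homoserine is absent, so HaxY is active.
Cellobiose is present, so QilF is active.
With repressor HaxY bound, *dovU* is not transcribed.
So DovU is not produced.
Malonate is absent, so JalY is active.
With repressor JalY bound, *irpB* is not transcribed.
So IrpB is not produced.
Fumarate is absent, so LutR is active.
No repressor is bound and LutR is active, so *sovG* is transcribed.
So SovG is produced and active.
With repressor SovG bound, *nerF* is not transcribed.
So NerF is not produced.
Required activator NerF is absent, so *zorK* is not transcribed.

OFF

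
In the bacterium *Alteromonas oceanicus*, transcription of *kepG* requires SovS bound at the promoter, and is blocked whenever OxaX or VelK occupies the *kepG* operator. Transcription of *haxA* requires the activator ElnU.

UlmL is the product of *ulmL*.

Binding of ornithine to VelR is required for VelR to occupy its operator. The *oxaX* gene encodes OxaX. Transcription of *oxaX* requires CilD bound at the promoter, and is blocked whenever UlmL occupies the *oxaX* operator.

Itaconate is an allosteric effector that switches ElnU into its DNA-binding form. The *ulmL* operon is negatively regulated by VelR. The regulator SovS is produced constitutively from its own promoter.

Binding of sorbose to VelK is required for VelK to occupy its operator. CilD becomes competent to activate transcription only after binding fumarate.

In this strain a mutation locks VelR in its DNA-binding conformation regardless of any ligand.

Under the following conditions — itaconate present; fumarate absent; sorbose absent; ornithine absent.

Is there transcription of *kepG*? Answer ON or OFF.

ON

SovS is produced constitutively and is active.
Fumarate is absent, so CilD is inactive.
VelR is constitutively active in this strain.
With repressor VelR bound, *ulmL* is not transcribed.
So UlmL is not produced.
Required activator CilD is absent, so *oxaX* is not transcribed.
So OxaX is not produced.
Sorbose is absent, so VelK is inactive.
No repressor is bound and SovS is active, so *kepG* is transcribed.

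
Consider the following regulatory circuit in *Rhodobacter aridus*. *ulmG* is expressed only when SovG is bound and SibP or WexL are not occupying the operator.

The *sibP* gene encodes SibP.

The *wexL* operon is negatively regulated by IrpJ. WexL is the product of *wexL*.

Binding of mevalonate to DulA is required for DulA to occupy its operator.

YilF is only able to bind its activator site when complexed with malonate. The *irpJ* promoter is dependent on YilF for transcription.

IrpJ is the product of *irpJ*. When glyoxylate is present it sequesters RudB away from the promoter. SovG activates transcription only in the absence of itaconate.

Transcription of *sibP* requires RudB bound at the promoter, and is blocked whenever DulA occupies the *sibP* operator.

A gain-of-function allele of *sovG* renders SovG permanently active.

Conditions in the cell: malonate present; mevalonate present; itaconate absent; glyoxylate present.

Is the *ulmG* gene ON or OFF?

SovG is constitutively active in this strain.
Mevalonate is present, so DulA is active.
Glyoxylate is present, so RudB is inactive.
With repressor DulA bound, *sibP* is not transcribed.
So SibP is not produced.
Malonate is present, so YilF is active.
No repressor is bound and YilF is active, so *irpJ* is transcribed.
So IrpJ is produced and active.
With repressor IrpJ bound, *wexL* is not transcribed.
So WexL is not produced.
No repressor is bound and SovG is active, so *ulmG* is transcribed.

ON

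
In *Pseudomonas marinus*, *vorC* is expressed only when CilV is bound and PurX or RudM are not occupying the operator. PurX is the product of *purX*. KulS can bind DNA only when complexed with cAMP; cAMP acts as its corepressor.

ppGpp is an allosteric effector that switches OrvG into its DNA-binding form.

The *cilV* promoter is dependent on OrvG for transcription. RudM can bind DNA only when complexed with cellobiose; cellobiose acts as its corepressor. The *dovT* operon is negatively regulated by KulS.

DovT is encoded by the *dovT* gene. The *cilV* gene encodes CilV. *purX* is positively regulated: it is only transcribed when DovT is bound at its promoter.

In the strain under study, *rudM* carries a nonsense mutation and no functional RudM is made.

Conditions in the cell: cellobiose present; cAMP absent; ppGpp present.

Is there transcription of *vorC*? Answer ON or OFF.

ppGpp is present, so OrvG is active.
No repressor is bound and OrvG is active, so *cilV* is transcribed.
So CilV is produced and active.
cAMP is absent, so KulS is inactive.
With no repressor bound, *dovT* is transcribed.
So DovT is produced and active.
No repressor is bound and DovT is active, so *purX* is transcribed.
So PurX is produced and active.
RudM is non-functional in this strain, so it has no effect.
With repressor PurX bound, *vorC* is not transcribed.

OFF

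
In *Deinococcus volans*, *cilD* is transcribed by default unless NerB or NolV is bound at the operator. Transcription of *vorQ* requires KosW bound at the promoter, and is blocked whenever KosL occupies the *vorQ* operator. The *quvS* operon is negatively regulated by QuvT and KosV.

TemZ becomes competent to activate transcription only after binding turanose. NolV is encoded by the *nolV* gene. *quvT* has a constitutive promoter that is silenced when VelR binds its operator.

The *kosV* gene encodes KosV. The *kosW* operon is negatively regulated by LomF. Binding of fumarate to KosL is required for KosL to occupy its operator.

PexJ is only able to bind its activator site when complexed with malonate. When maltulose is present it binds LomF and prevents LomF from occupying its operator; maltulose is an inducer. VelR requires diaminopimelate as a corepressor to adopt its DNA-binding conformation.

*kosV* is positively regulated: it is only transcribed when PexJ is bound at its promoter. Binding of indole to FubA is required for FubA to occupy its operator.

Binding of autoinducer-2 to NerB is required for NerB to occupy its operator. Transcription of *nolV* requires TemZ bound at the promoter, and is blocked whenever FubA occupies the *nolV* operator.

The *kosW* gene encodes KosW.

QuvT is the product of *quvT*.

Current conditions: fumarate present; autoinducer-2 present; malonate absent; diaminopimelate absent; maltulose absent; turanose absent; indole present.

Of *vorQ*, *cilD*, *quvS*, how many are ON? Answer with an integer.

Fumarate is present, so KosL is active.
Maltulose is absent, so LomF is active.
With repressor LomF bound, *kosW* is not transcribed.
So KosW is not produced.
With repressor KosL bound, *vorQ* is not transcribed.
→ *vorQ* is OFF.
Autoinducer-2 is present, so NerB is active.
Indole is present, so FubA is active.
Turanose is absent, so TemZ is inactive.
With repressor FubA bound, *nolV* is not transcribed.
So NolV is not produced.
With repressor NerB bound, *cilD* is not transcribed.
→ *cilD* is OFF.
Diaminopimelate is absent, so VelR is inactive.
With no repressor bound, *quvT* is transcribed.
So QuvT is produced and active.
Malonate is absent, so PexJ is inactive.
Required activator PexJ is absent, so *kosV* is not transcribed.
So KosV is not produced.
With repressor QuvT bound, *quvS* is not transcribed.
→ *quvS* is OFF.
0 of the 3 genes are transcribed.

0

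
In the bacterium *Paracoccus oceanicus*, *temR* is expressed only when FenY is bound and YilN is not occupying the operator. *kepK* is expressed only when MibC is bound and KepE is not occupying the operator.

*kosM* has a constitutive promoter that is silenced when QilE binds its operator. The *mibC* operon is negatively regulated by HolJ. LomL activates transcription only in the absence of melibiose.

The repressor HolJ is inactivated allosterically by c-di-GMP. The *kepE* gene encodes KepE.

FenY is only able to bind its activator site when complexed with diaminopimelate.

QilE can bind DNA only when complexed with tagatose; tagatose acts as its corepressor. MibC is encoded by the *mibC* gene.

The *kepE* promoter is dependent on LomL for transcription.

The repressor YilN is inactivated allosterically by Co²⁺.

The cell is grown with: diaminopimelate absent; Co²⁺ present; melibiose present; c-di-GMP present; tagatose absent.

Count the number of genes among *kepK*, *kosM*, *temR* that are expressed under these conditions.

2

Melibiose is present, so LomL is inactive.
Required activator LomL is absent, so *kepE* is not transcribed.
So KepE is not produced.
c-di-GMP is present, so HolJ is inactive.
With no repressor bound, *mibC* is transcribed.
So MibC is produced and active.
No repressor is bound and MibC is active, so *kepK* is transcribed.
→ *kepK* is ON.
Tagatose is absent, so QilE is inactive.
With no repressor bound, *kosM* is transcribed.
→ *kosM* is ON.
Co²⁺ is present, so YilN is inactive.
Diaminopimelate is absent, so FenY is inactive.
Required activator FenY is absent, so *temR* is not transcribed.
→ *temR* is OFF.
2 of the 3 genes are transcribed.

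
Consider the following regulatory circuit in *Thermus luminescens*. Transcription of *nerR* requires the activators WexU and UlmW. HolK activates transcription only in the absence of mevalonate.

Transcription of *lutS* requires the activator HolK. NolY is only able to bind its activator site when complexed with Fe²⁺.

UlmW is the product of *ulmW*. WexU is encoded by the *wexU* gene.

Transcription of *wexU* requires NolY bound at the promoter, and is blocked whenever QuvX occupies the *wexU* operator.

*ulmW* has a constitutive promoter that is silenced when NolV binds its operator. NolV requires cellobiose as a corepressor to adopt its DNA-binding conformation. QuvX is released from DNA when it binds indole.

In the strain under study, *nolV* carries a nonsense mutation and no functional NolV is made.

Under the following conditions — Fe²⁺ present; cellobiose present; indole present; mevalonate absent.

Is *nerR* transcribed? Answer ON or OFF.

ON

Fe²⁺ is present, so NolY is active.
Indole is present, so QuvX is inactive.
No repressor is bound and NolY is active, so *wexU* is transcribed.
So WexU is produced and active.
NolV is non-functional in this strain, so it has no effect.
With no repressor bound, *ulmW* is transcribed.
So UlmW is produced and active.
No repressor is bound and WexU and UlmW are active, so *nerR* is transcribed.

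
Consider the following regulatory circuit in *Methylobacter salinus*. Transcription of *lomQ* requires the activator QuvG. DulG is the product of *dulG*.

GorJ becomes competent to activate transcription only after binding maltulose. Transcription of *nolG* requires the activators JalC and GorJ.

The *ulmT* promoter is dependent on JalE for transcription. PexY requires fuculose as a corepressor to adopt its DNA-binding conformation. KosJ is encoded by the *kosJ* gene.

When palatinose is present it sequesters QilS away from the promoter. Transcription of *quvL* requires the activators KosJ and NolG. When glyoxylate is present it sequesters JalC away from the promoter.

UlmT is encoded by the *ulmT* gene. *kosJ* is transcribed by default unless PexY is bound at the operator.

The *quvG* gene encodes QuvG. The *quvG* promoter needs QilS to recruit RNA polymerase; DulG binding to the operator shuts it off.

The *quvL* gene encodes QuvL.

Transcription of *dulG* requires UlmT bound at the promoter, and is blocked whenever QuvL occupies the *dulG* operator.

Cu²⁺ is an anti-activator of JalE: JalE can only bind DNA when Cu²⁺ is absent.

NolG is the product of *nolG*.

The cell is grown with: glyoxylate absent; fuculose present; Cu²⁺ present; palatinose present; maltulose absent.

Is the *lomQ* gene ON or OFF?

OFF

Fuculose is present, so PexY is active.
With repressor PexY bound, *kosJ* is not transcribed.
So KosJ is not produced.
Glyoxylate is absent, so JalC is active.
Maltulose is absent, so GorJ is inactive.
Required activator GorJ is absent, so *nolG* is not transcribed.
So NolG is not produced.
Required activator KosJ is absent, so *quvL* is not transcribed.
So QuvL is not produced.
Cu²⁺ is present, so JalE is inactive.
Required activator JalE is absent, so *ulmT* is not transcribed.
So UlmT is not produced.
Required activator UlmT is absent, so *dulG* is not transcribed.
So DulG is not produced.
Palatinose is present, so QilS is inactive.
Required activator QilS is absent, so *quvG* is not transcribed.
So QuvG is not produced.
Required activator QuvG is absent, so *lomQ* is not transcribed.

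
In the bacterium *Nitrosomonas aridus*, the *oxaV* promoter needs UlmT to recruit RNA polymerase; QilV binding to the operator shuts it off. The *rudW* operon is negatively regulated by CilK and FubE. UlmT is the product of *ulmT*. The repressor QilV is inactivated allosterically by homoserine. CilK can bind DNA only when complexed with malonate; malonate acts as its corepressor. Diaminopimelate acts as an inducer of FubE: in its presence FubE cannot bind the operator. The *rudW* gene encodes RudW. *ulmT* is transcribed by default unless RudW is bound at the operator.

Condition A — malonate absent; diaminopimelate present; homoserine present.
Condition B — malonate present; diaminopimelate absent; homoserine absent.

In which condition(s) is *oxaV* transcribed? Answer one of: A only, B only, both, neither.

Condition A:
Malonate is absent, so CilK is inactive.
Diaminopimelate is present, so FubE is inactive.
With no repressor bound, *rudW* is transcribed.
So RudW is produced and active.
With repressor RudW bound, *ulmT* is not transcribed.
So UlmT is not produced.
Homoserine is present, so QilV is inactive.
Required activator UlmT is absent, so *oxaV* is not transcribed.
→ *oxaV* is OFF in A.
Condition B:
Malonate is present, so CilK is active.
Diaminopimelate is absent, so FubE is active.
With repressor CilK bound, *rudW* is not transcribed.
So RudW is not produced.
With no repressor bound, *ulmT* is transcribed.
So UlmT is produced and active.
Homoserine is absent, so QilV is active.
With repressor QilV bound, *oxaV* is not transcribed.
→ *oxaV* is OFF in B.

neither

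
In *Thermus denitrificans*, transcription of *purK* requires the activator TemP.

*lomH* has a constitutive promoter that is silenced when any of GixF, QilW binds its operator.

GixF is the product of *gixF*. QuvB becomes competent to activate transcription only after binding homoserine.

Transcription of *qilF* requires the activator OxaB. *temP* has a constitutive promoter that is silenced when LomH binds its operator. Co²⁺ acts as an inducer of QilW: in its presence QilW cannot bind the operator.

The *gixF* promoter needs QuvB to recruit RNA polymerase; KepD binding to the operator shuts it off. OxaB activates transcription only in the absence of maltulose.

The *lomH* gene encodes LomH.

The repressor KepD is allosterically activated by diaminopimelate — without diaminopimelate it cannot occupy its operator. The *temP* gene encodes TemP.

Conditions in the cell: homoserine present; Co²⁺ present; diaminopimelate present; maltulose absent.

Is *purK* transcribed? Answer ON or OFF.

Homoserine is present, so QuvB is active.
Diaminopimelate is present, so KepD is active.
With repressor KepD bound, *gixF* is not transcribed.
So GixF is not produced.
Co²⁺ is present, so QilW is inactive.
With no repressor bound, *lomH* is transcribed.
So LomH is produced and active.
With repressor LomH bound, *temP* is not transcribed.
So TemP is not produced.
Required activator TemP is absent, so *purK* is not transcribed.

OFF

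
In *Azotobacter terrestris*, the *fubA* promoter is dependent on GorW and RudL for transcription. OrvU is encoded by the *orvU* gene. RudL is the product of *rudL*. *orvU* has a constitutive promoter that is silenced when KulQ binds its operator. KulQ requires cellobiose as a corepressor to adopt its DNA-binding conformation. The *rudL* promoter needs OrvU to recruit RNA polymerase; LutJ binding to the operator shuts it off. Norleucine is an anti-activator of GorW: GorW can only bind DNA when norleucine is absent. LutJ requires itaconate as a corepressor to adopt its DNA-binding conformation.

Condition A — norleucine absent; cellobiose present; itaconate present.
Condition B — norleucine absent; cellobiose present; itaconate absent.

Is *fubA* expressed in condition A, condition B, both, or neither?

neither

Condition A:
Norleucine is absent, so GorW is active.
Cellobiose is present, so KulQ is active.
With repressor KulQ bound, *orvU* is not transcribed.
So OrvU is not produced.
Itaconate is present, so LutJ is active.
With repressor LutJ bound, *rudL* is not transcribed.
So RudL is not produced.
Required activator RudL is absent, so *fubA* is not transcribed.
→ *fubA* is OFF in A.
Condition B:
Norleucine is absent, so GorW is active.
Cellobiose is present, so KulQ is active.
With repressor KulQ bound, *orvU* is not transcribed.
So OrvU is not produced.
Itaconate is absent, so LutJ is inactive.
Required activator OrvU is absent, so *rudL* is not transcribed.
So RudL is not produced.
Required activator RudL is absent, so *fubA* is not transcribed.
→ *fubA* is OFF in B.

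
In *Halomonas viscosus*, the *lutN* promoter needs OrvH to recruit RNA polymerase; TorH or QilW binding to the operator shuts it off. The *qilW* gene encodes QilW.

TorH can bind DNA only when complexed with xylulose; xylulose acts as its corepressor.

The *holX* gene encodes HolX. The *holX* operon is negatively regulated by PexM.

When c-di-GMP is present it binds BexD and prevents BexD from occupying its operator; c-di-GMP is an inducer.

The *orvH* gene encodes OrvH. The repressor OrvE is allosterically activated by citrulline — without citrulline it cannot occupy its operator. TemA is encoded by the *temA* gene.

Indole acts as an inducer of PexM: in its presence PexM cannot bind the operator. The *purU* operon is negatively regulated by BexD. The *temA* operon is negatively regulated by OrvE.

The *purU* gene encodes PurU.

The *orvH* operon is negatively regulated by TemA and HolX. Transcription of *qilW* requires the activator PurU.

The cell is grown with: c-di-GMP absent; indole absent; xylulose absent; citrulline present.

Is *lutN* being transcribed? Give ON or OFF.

ON

Citrulline is present, so OrvE is active.
With repressor OrvE bound, *temA* is not transcribed.
So TemA is not produced.
Indole is absent, so PexM is active.
With repressor PexM bound, *holX* is not transcribed.
So HolX is not produced.
With no repressor bound, *orvH* is transcribed.
So OrvH is produced and active.
Xylulose is absent, so TorH is inactive.
c-di-GMP is absent, so BexD is active.
With repressor BexD bound, *purU* is not transcribed.
So PurU is not produced.
Required activator PurU is absent, so *qilW* is not transcribed.
So QilW is not produced.
No repressor is bound and OrvH is active, so *lutN* is transcribed.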